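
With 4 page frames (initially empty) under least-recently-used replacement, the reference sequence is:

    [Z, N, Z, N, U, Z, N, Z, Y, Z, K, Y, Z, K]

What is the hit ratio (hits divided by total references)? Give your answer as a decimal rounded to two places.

0.64

Z → fault, frames (Z)
N → fault, frames (Z N)
Z → hit
N → hit
U → fault, frames (Z N U)
Z → hit
N → hit
Z → hit
Y → fault, frames (U N Z Y)
Z → hit
K → fault, evict U, frames (N Y Z K)
Y → hit
Z → hit
K → hit
Hits: 9 of 14 references → 9/14 = 0.6429.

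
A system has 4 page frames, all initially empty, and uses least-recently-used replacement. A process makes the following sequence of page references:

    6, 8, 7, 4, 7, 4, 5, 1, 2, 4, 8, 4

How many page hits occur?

4

6 → miss, frames [6]
8 → miss, frames [6, 8]
7 → miss, frames [6, 8, 7]
4 → miss, frames [6, 8, 7, 4]
7 → hit
4 → hit
5 → miss, evict 6, frames [8, 7, 4, 5]
1 → miss, evict 8, frames [7, 4, 5, 1]
2 → miss, evict 7, frames [4, 5, 1, 2]
4 → hit
8 → miss, evict 5, frames [1, 2, 4, 8]
4 → hit
Hits: 4.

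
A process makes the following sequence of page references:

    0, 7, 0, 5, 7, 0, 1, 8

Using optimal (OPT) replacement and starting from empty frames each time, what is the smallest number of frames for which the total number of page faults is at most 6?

2

f=1: 8 faults
f=2: 6 faults
f=3: 5 faults
f=4: 5 faults
f=5: 5 faults
Smallest f with faults ≤ 6 is 2.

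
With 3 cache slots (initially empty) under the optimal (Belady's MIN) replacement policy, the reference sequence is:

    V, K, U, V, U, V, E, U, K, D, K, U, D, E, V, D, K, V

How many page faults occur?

V: fault, frames (V)
K: fault, frames (V K)
U: fault, frames (V K U)
V: hit
U: hit
V: hit
E: fault, evict V, frames (K U E)
U: hit
K: hit
D: fault, evict E, frames (K U D)
K: hit
U: hit
D: hit
E: fault, evict U, frames (K D E)
V: fault, evict E, frames (K D V)
D: hit
K: hit
V: hit
Page faults: 7.

7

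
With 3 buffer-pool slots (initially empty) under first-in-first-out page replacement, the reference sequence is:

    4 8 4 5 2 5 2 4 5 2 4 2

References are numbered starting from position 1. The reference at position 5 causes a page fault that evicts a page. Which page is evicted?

4

pos 1: 4 -> fault, frames (4)
pos 2: 8 -> fault, frames (4 8)
pos 3: 4 -> hit
pos 4: 5 -> fault, frames (4 8 5)
pos 5: 2 -> fault, evict 4, frames (8 5 2)
At position 5, page 4 is evicted.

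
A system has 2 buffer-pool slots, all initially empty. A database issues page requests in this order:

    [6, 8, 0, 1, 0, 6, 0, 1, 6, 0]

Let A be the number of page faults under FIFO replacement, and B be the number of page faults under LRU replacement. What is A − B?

Under FIFO: F F F F . F F F F F → 9 faults.
Under LRU: F F F F . F . F F F → 8 faults.
A − B = 9 − 8 = 1.

1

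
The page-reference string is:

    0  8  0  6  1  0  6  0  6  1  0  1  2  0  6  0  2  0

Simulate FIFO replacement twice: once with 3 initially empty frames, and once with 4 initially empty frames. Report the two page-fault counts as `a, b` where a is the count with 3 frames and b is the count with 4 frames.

7, 6

3 frames: F F . F F F . . . . . . F . F . . . → 7 faults.
4 frames: F F . F F . . . . . . . F F . . . . → 6 faults.
6 < 7: adding a frame reduced faults, as is typical.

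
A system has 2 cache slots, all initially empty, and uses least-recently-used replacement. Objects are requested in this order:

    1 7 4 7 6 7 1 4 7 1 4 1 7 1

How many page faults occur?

10

1 -> miss, frames {1}
7 -> miss, frames {1,7}
4 -> miss, evict 1, frames {7,4}
7 -> hit
6 -> miss, evict 4, frames {7,6}
7 -> hit
1 -> miss, evict 6, frames {7,1}
4 -> miss, evict 7, frames {1,4}
7 -> miss, evict 1, frames {4,7}
1 -> miss, evict 4, frames {7,1}
4 -> miss, evict 7, frames {1,4}
1 -> hit
7 -> miss, evict 4, frames {1,7}
1 -> hit
Page faults: 10.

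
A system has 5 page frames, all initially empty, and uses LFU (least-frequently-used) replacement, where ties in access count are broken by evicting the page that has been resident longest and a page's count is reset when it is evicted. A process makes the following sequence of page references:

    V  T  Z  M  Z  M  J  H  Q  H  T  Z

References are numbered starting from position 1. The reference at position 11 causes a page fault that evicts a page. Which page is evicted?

J

pos 1: V: miss, frames [V]
pos 2: T: miss, frames [V, T]
pos 3: Z: miss, frames [V, T, Z]
pos 4: M: miss, frames [V, T, Z, M]
pos 5: Z: hit
pos 6: M: hit
pos 7: J: miss, frames [V, T, Z, M, J]
pos 8: H: miss, evict V, frames [T, Z, M, J, H]
pos 9: Q: miss, evict T, frames [Z, M, J, H, Q]
pos 10: H: hit
pos 11: T: miss, evict J, frames [Z, M, H, Q, T]
At position 11, page J is evicted.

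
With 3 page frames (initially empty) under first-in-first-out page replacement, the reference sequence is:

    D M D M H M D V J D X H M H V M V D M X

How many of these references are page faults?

12

D: fault, frames [D]
M: fault, frames [D, M]
D: hit
M: hit
H: fault, frames [D, M, H]
M: hit
D: hit
V: fault, evict D, frames [M, H, V]
J: fault, evict M, frames [H, V, J]
D: fault, evict H, frames [V, J, D]
X: fault, evict V, frames [J, D, X]
H: fault, evict J, frames [D, X, H]
M: fault, evict D, frames [X, H, M]
H: hit
V: fault, evict X, frames [H, M, V]
M: hit
V: hit
D: fault, evict H, frames [M, V, D]
M: hit
X: fault, evict M, frames [V, D, X]
Page faults: 12.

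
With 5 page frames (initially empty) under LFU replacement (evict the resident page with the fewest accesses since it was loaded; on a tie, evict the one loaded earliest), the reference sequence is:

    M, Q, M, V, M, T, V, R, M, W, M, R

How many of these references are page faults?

M -> fault, frames [M]
Q -> fault, frames [M, Q]
M -> hit
V -> fault, frames [M, Q, V]
M -> hit
T -> fault, frames [M, Q, V, T]
V -> hit
R -> fault, frames [M, Q, V, T, R]
M -> hit
W -> fault, evict Q, frames [M, V, T, R, W]
M -> hit
R -> hit
Page faults: 6.

6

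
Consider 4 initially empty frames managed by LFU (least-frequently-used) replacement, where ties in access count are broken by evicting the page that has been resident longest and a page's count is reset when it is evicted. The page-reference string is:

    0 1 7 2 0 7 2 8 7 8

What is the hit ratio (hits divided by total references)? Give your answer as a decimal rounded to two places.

0.50

0: fault, frames [0]
1: fault, frames [0, 1]
7: fault, frames [0, 1, 7]
2: fault, frames [0, 1, 7, 2]
0: hit
7: hit
2: hit
8: fault, evict 1, frames [0, 7, 2, 8]
7: hit
8: hit
Hits: 5 of 10 references → 5/10 = 0.5000.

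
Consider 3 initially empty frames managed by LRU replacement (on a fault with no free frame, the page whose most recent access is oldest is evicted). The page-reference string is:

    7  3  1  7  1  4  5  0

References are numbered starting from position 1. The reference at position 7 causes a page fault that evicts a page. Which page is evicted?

pos 1: 7 → fault, frames {7}
pos 2: 3 → fault, frames {7,3}
pos 3: 1 → fault, frames {7,3,1}
pos 4: 7 → hit
pos 5: 1 → hit
pos 6: 4 → fault, evict 3, frames {7,1,4}
pos 7: 5 → fault, evict 7, frames {1,4,5}
At position 7, page 7 is evicted.

7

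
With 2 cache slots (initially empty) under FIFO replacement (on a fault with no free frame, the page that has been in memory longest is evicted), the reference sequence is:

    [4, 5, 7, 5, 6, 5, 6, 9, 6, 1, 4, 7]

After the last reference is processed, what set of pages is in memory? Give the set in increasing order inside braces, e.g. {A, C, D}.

{4, 7}

4 -> miss, frames {4}
5 -> miss, frames {4,5}
7 -> miss, evict 4, frames {5,7}
5 -> hit
6 -> miss, evict 5, frames {7,6}
5 -> miss, evict 7, frames {6,5}
6 -> hit
9 -> miss, evict 6, frames {5,9}
6 -> miss, evict 5, frames {9,6}
1 -> miss, evict 9, frames {6,1}
4 -> miss, evict 6, frames {1,4}
7 -> miss, evict 1, frames {4,7}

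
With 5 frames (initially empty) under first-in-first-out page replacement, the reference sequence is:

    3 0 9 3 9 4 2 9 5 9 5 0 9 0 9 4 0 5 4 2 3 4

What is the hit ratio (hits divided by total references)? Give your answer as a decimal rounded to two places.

0.68

3: miss, frames (3)
0: miss, frames (3 0)
9: miss, frames (3 0 9)
3: hit
9: hit
4: miss, frames (3 0 9 4)
2: miss, frames (3 0 9 4 2)
9: hit
5: miss, evict 3, frames (0 9 4 2 5)
9: hit
5: hit
0: hit
9: hit
0: hit
9: hit
4: hit
0: hit
5: hit
4: hit
2: hit
3: miss, evict 0, frames (9 4 2 5 3)
4: hit
Hits: 15 of 22 references → 15/22 = 0.6818.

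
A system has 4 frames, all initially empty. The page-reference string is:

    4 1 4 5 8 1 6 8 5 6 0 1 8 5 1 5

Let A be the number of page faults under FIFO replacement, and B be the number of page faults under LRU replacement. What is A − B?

-1

Under FIFO: F F . F F . F . . . F F . F . . → 8 faults.
Under LRU: F F . F F . F . . . F F F F . . → 9 faults.
A − B = 8 − 9 = -1.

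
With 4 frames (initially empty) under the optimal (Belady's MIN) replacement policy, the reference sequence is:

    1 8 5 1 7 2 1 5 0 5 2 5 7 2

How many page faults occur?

6

1 → miss, frames {1}
8 → miss, frames {1,8}
5 → miss, frames {1,8,5}
1 → hit
7 → miss, frames {1,8,5,7}
2 → miss, evict 8, frames {1,5,7,2}
1 → hit
5 → hit
0 → miss, evict 1, frames {5,7,2,0}
5 → hit
2 → hit
5 → hit
7 → hit
2 → hit
Page faults: 6.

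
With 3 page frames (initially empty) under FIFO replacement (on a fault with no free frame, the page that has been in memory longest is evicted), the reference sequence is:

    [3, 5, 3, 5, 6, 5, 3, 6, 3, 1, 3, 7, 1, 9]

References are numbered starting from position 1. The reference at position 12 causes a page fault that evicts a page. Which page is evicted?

pos 1: 3 -> miss, frames [3]
pos 2: 5 -> miss, frames [3, 5]
pos 3: 3 -> hit
pos 4: 5 -> hit
pos 5: 6 -> miss, frames [3, 5, 6]
pos 6: 5 -> hit
pos 7: 3 -> hit
pos 8: 6 -> hit
pos 9: 3 -> hit
pos 10: 1 -> miss, evict 3, frames [5, 6, 1]
pos 11: 3 -> miss, evict 5, frames [6, 1, 3]
pos 12: 7 -> miss, evict 6, frames [1, 3, 7]
At position 12, page 6 is evicted.

6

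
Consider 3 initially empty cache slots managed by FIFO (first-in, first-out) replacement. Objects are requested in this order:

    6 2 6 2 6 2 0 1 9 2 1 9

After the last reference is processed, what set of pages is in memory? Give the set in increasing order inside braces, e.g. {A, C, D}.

{1, 2, 9}

6 → miss, frames (6)
2 → miss, frames (6 2)
6 → hit
2 → hit
6 → hit
2 → hit
0 → miss, frames (6 2 0)
1 → miss, evict 6, frames (2 0 1)
9 → miss, evict 2, frames (0 1 9)
2 → miss, evict 0, frames (1 9 2)
1 → hit
9 → hit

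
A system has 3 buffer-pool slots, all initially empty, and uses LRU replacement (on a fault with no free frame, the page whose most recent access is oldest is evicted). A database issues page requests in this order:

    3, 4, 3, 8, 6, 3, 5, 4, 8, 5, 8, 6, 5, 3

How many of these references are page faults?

3 → fault, frames (3)
4 → fault, frames (3 4)
3 → hit
8 → fault, frames (4 3 8)
6 → fault, evict 4, frames (3 8 6)
3 → hit
5 → fault, evict 8, frames (6 3 5)
4 → fault, evict 6, frames (3 5 4)
8 → fault, evict 3, frames (5 4 8)
5 → hit
8 → hit
6 → fault, evict 4, frames (5 8 6)
5 → hit
3 → fault, evict 8, frames (6 5 3)
Page faults: 9.

9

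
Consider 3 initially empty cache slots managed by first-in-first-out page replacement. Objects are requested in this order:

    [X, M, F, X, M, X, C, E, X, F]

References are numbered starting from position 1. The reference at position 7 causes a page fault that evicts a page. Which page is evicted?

pos 1: X: fault, frames {X}
pos 2: M: fault, frames {X,M}
pos 3: F: fault, frames {X,M,F}
pos 4: X: hit
pos 5: M: hit
pos 6: X: hit
pos 7: C: fault, evict X, frames {M,F,C}
At position 7, page X is evicted.

X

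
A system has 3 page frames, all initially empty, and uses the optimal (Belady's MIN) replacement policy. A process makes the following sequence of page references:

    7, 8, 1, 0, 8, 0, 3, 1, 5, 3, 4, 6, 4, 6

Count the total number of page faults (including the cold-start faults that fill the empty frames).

8

7 → miss, frames {7}
8 → miss, frames {7,8}
1 → miss, frames {7,8,1}
0 → miss, evict 7, frames {8,1,0}
8 → hit
0 → hit
3 → miss, evict 0, frames {8,1,3}
1 → hit
5 → miss, evict 1, frames {8,3,5}
3 → hit
4 → miss, evict 5, frames {8,3,4}
6 → miss, evict 3, frames {8,4,6}
4 → hit
6 → hit
Page faults: 8.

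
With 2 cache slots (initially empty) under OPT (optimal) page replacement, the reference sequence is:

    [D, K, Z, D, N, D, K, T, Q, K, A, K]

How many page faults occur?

8

D → miss, frames {D}
K → miss, frames {D,K}
Z → miss, evict K, frames {D,Z}
D → hit
N → miss, evict Z, frames {D,N}
D → hit
K → miss, evict N, frames {D,K}
T → miss, evict D, frames {K,T}
Q → miss, evict T, frames {K,Q}
K → hit
A → miss, evict Q, frames {K,A}
K → hit
Page faults: 8.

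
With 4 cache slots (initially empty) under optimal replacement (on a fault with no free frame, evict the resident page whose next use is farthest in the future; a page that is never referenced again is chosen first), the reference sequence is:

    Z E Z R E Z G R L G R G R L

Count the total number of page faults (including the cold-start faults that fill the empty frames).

Z -> fault, frames [Z]
E -> fault, frames [Z, E]
Z -> hit
R -> fault, frames [Z, E, R]
E -> hit
Z -> hit
G -> fault, frames [Z, E, R, G]
R -> hit
L -> fault, evict E, frames [Z, R, G, L]
G -> hit
R -> hit
G -> hit
R -> hit
L -> hit
Page faults: 5.

5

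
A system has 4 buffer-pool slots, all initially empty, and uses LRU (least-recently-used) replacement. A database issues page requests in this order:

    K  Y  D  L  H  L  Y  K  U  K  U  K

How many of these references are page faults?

K → fault, frames (K)
Y → fault, frames (K Y)
D → fault, frames (K Y D)
L → fault, frames (K Y D L)
H → fault, evict K, frames (Y D L H)
L → hit
Y → hit
K → fault, evict D, frames (H L Y K)
U → fault, evict H, frames (L Y K U)
K → hit
U → hit
K → hit
Page faults: 7.

7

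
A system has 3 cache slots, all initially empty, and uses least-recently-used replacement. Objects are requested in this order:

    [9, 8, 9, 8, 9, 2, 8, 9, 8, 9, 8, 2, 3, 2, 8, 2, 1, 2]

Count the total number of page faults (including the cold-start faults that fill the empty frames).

9 -> miss, frames (9)
8 -> miss, frames (9 8)
9 -> hit
8 -> hit
9 -> hit
2 -> miss, frames (8 9 2)
8 -> hit
9 -> hit
8 -> hit
9 -> hit
8 -> hit
2 -> hit
3 -> miss, evict 9, frames (8 2 3)
2 -> hit
8 -> hit
2 -> hit
1 -> miss, evict 3, frames (8 2 1)
2 -> hit
Page faults: 5.

5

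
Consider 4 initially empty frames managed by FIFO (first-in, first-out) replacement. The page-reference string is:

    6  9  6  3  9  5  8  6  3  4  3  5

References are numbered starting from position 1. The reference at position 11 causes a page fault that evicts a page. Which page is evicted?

5

pos 1: 6 -> miss, frames (6)
pos 2: 9 -> miss, frames (6 9)
pos 3: 6 -> hit
pos 4: 3 -> miss, frames (6 9 3)
pos 5: 9 -> hit
pos 6: 5 -> miss, frames (6 9 3 5)
pos 7: 8 -> miss, evict 6, frames (9 3 5 8)
pos 8: 6 -> miss, evict 9, frames (3 5 8 6)
pos 9: 3 -> hit
pos 10: 4 -> miss, evict 3, frames (5 8 6 4)
pos 11: 3 -> miss, evict 5, frames (8 6 4 3)
At position 11, page 5 is evicted.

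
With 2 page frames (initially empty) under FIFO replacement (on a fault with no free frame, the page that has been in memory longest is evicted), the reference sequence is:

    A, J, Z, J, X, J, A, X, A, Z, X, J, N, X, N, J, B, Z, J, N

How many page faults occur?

16

A -> fault, frames (A)
J -> fault, frames (A J)
Z -> fault, evict A, frames (J Z)
J -> hit
X -> fault, evict J, frames (Z X)
J -> fault, evict Z, frames (X J)
A -> fault, evict X, frames (J A)
X -> fault, evict J, frames (A X)
A -> hit
Z -> fault, evict A, frames (X Z)
X -> hit
J -> fault, evict X, frames (Z J)
N -> fault, evict Z, frames (J N)
X -> fault, evict J, frames (N X)
N -> hit
J -> fault, evict N, frames (X J)
B -> fault, evict X, frames (J B)
Z -> fault, evict J, frames (B Z)
J -> fault, evict B, frames (Z J)
N -> fault, evict Z, frames (J N)
Page faults: 16.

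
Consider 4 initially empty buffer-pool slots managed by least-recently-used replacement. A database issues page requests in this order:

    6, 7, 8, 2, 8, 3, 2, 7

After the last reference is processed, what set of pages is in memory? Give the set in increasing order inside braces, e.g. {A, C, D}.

6: miss, frames (6)
7: miss, frames (6 7)
8: miss, frames (6 7 8)
2: miss, frames (6 7 8 2)
8: hit
3: miss, evict 6, frames (7 2 8 3)
2: hit
7: hit

{2, 3, 7, 8}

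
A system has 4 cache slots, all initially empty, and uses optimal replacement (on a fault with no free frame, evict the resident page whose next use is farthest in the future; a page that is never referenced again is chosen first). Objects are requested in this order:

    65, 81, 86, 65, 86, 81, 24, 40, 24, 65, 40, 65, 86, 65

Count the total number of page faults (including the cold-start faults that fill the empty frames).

5

65 → fault, frames (65)
81 → fault, frames (65 81)
86 → fault, frames (65 81 86)
65 → hit
86 → hit
81 → hit
24 → fault, frames (65 81 86 24)
40 → fault, evict 81, frames (65 86 24 40)
24 → hit
65 → hit
40 → hit
65 → hit
86 → hit
65 → hit
Page faults: 5.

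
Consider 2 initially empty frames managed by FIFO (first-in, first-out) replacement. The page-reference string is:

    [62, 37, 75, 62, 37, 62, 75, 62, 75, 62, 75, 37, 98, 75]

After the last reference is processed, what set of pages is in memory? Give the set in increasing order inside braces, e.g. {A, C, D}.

62 → fault, frames {62}
37 → fault, frames {62,37}
75 → fault, evict 62, frames {37,75}
62 → fault, evict 37, frames {75,62}
37 → fault, evict 75, frames {62,37}
62 → hit
75 → fault, evict 62, frames {37,75}
62 → fault, evict 37, frames {75,62}
75 → hit
62 → hit
75 → hit
37 → fault, evict 75, frames {62,37}
98 → fault, evict 62, frames {37,98}
75 → fault, evict 37, frames {98,75}

{75, 98}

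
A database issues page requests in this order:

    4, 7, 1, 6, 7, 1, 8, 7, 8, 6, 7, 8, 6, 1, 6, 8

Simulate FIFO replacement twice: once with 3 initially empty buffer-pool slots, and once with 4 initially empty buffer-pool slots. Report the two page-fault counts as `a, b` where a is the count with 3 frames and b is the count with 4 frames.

9, 5

3 frames: F F F F . . F F . . . . . F F F → 9 faults.
4 frames: F F F F . . F . . . . . . . . . → 5 faults.
5 < 9: adding a frame reduced faults, as is typical.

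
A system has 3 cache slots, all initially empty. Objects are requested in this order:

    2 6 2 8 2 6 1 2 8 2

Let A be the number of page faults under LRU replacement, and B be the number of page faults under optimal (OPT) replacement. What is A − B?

Under LRU: F F . F . . F . F . → 5 faults.
Under OPT: F F . F . . F . . . → 4 faults.
A − B = 5 − 4 = 1.

1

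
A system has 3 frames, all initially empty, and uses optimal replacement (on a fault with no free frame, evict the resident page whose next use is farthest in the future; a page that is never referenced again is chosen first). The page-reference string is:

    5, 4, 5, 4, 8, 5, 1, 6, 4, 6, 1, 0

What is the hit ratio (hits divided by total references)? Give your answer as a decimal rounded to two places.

5 -> fault, frames [5]
4 -> fault, frames [5, 4]
5 -> hit
4 -> hit
8 -> fault, frames [5, 4, 8]
5 -> hit
1 -> fault, evict 8, frames [5, 4, 1]
6 -> fault, evict 5, frames [4, 1, 6]
4 -> hit
6 -> hit
1 -> hit
0 -> fault, evict 6, frames [4, 1, 0]
Hits: 6 of 12 references → 6/12 = 0.5000.

0.50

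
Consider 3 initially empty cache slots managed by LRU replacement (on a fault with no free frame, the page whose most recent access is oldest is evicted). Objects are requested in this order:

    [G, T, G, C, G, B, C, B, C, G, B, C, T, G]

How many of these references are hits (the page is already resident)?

G: miss, frames [G]
T: miss, frames [G, T]
G: hit
C: miss, frames [T, G, C]
G: hit
B: miss, evict T, frames [C, G, B]
C: hit
B: hit
C: hit
G: hit
B: hit
C: hit
T: miss, evict G, frames [B, C, T]
G: miss, evict B, frames [C, T, G]
Hits: 8.

8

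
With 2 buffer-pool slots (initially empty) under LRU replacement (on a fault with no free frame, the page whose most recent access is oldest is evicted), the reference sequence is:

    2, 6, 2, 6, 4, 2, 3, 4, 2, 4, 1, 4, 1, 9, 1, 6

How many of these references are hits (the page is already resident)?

6

2 -> miss, frames (2)
6 -> miss, frames (2 6)
2 -> hit
6 -> hit
4 -> miss, evict 2, frames (6 4)
2 -> miss, evict 6, frames (4 2)
3 -> miss, evict 4, frames (2 3)
4 -> miss, evict 2, frames (3 4)
2 -> miss, evict 3, frames (4 2)
4 -> hit
1 -> miss, evict 2, frames (4 1)
4 -> hit
1 -> hit
9 -> miss, evict 4, frames (1 9)
1 -> hit
6 -> miss, evict 9, frames (1 6)
Hits: 6.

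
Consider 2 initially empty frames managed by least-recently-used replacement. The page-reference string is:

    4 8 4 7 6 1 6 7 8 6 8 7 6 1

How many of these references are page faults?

11

4 → fault, frames (4)
8 → fault, frames (4 8)
4 → hit
7 → fault, evict 8, frames (4 7)
6 → fault, evict 4, frames (7 6)
1 → fault, evict 7, frames (6 1)
6 → hit
7 → fault, evict 1, frames (6 7)
8 → fault, evict 6, frames (7 8)
6 → fault, evict 7, frames (8 6)
8 → hit
7 → fault, evict 6, frames (8 7)
6 → fault, evict 8, frames (7 6)
1 → fault, evict 7, frames (6 1)
Page faults: 11.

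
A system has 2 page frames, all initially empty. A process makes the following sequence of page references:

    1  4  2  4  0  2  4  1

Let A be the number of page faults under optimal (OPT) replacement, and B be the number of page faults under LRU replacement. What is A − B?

-1

Under OPT: F F F . F . F F → 6 faults.
Under LRU: F F F . F F F F → 7 faults.
A − B = 6 − 7 = -1.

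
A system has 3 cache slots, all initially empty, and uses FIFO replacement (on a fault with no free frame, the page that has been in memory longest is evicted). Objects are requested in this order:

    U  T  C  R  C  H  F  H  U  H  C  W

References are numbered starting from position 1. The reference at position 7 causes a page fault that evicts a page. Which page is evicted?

pos 1: U -> fault, frames (U)
pos 2: T -> fault, frames (U T)
pos 3: C -> fault, frames (U T C)
pos 4: R -> fault, evict U, frames (T C R)
pos 5: C -> hit
pos 6: H -> fault, evict T, frames (C R H)
pos 7: F -> fault, evict C, frames (R H F)
At position 7, page C is evicted.

C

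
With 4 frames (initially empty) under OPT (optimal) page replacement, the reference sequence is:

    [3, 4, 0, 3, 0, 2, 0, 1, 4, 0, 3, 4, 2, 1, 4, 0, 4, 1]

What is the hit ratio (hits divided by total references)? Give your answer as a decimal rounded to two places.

0.67

3 → fault, frames {3}
4 → fault, frames {3,4}
0 → fault, frames {3,4,0}
3 → hit
0 → hit
2 → fault, frames {3,4,0,2}
0 → hit
1 → fault, evict 2, frames {3,4,0,1}
4 → hit
0 → hit
3 → hit
4 → hit
2 → fault, evict 3, frames {4,0,1,2}
1 → hit
4 → hit
0 → hit
4 → hit
1 → hit
Hits: 12 of 18 references → 12/18 = 0.6667.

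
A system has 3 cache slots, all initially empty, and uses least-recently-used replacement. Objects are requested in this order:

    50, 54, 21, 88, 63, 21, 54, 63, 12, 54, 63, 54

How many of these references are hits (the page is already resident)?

50 -> fault, frames (50)
54 -> fault, frames (50 54)
21 -> fault, frames (50 54 21)
88 -> fault, evict 50, frames (54 21 88)
63 -> fault, evict 54, frames (21 88 63)
21 -> hit
54 -> fault, evict 88, frames (63 21 54)
63 -> hit
12 -> fault, evict 21, frames (54 63 12)
54 -> hit
63 -> hit
54 -> hit
Hits: 5.

5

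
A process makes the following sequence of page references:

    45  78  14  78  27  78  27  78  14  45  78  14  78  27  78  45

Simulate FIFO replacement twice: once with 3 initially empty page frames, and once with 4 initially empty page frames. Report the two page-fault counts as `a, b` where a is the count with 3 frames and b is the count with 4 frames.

9, 4

3 frames: F F F . F . . . . F F F . F . F → 9 faults.
4 frames: F F F . F . . . . . . . . . . . → 4 faults.
4 < 9: adding a frame reduced faults, as is typical.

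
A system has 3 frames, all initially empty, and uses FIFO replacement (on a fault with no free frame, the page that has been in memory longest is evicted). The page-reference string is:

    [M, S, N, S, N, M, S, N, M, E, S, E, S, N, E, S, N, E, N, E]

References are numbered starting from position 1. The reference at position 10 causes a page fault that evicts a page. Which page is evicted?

M

pos 1: M -> fault, frames (M)
pos 2: S -> fault, frames (M S)
pos 3: N -> fault, frames (M S N)
pos 4: S -> hit
pos 5: N -> hit
pos 6: M -> hit
pos 7: S -> hit
pos 8: N -> hit
pos 9: M -> hit
pos 10: E -> fault, evict M, frames (S N E)
At position 10, page M is evicted.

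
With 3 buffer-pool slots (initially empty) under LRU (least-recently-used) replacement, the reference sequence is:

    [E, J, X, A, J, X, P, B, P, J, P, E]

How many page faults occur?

E → fault, frames [E]
J → fault, frames [E, J]
X → fault, frames [E, J, X]
A → fault, evict E, frames [J, X, A]
J → hit
X → hit
P → fault, evict A, frames [J, X, P]
B → fault, evict J, frames [X, P, B]
P → hit
J → fault, evict X, frames [B, P, J]
P → hit
E → fault, evict B, frames [J, P, E]
Page faults: 8.

8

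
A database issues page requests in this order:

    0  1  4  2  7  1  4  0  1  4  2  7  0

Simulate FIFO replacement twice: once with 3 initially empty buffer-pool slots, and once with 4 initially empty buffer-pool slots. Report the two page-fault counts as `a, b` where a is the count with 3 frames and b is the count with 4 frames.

10, 11

3 frames: F F F F F F F F . . F F . → 10 faults.
4 frames: F F F F F . . F F F F F F → 11 faults.
11 > 10: adding a frame increased faults — Belady's anomaly.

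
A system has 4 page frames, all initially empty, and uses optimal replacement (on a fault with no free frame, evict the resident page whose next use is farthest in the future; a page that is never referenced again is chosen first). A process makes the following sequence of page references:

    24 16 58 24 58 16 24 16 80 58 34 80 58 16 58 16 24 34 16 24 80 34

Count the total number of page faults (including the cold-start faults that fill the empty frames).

24 -> miss, frames [24]
16 -> miss, frames [24, 16]
58 -> miss, frames [24, 16, 58]
24 -> hit
58 -> hit
16 -> hit
24 -> hit
16 -> hit
80 -> miss, frames [24, 16, 58, 80]
58 -> hit
34 -> miss, evict 24, frames [16, 58, 80, 34]
80 -> hit
58 -> hit
16 -> hit
58 -> hit
16 -> hit
24 -> miss, evict 58, frames [16, 80, 34, 24]
34 -> hit
16 -> hit
24 -> hit
80 -> hit
34 -> hit
Page faults: 6.

6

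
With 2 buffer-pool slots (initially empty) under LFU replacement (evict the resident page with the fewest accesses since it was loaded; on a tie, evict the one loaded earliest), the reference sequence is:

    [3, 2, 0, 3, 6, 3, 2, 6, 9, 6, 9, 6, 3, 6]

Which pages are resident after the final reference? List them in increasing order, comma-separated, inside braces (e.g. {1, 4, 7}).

{3, 6}

3 → fault, frames {3}
2 → fault, frames {3,2}
0 → fault, evict 3, frames {2,0}
3 → fault, evict 2, frames {0,3}
6 → fault, evict 0, frames {3,6}
3 → hit
2 → fault, evict 6, frames {3,2}
6 → fault, evict 2, frames {3,6}
9 → fault, evict 6, frames {3,9}
6 → fault, evict 9, frames {3,6}
9 → fault, evict 6, frames {3,9}
6 → fault, evict 9, frames {3,6}
3 → hit
6 → hit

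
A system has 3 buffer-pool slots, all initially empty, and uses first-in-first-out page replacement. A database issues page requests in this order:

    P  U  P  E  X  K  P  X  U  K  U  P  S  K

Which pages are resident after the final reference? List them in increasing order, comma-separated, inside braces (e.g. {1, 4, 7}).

{K, S, U}

P → fault, frames {P}
U → fault, frames {P,U}
P → hit
E → fault, frames {P,U,E}
X → fault, evict P, frames {U,E,X}
K → fault, evict U, frames {E,X,K}
P → fault, evict E, frames {X,K,P}
X → hit
U → fault, evict X, frames {K,P,U}
K → hit
U → hit
P → hit
S → fault, evict K, frames {P,U,S}
K → fault, evict P, frames {U,S,K}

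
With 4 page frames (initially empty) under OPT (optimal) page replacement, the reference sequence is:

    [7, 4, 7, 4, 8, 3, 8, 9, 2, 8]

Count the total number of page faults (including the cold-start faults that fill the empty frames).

7 → miss, frames [7]
4 → miss, frames [7, 4]
7 → hit
4 → hit
8 → miss, frames [7, 4, 8]
3 → miss, frames [7, 4, 8, 3]
8 → hit
9 → miss, evict 3, frames [7, 4, 8, 9]
2 → miss, evict 9, frames [7, 4, 8, 2]
8 → hit
Page faults: 6.

6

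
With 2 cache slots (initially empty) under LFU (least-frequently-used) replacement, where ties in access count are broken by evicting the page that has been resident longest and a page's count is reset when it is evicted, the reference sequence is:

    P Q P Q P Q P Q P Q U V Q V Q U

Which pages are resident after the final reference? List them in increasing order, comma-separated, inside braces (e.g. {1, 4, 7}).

P → miss, frames {P}
Q → miss, frames {P,Q}
P → hit
Q → hit
P → hit
Q → hit
P → hit
Q → hit
P → hit
Q → hit
U → miss, evict P, frames {Q,U}
V → miss, evict U, frames {Q,V}
Q → hit
V → hit
Q → hit
U → miss, evict V, frames {Q,U}

{Q, U}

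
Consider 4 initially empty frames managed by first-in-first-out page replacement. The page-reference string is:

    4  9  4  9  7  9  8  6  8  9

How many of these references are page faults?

4: fault, frames {4}
9: fault, frames {4,9}
4: hit
9: hit
7: fault, frames {4,9,7}
9: hit
8: fault, frames {4,9,7,8}
6: fault, evict 4, frames {9,7,8,6}
8: hit
9: hit
Page faults: 5.

5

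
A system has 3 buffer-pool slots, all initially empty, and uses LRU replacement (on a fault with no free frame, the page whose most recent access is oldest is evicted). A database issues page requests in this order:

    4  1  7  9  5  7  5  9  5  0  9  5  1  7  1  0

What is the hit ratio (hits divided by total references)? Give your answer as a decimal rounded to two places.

0.44

4 → miss, frames {4}
1 → miss, frames {4,1}
7 → miss, frames {4,1,7}
9 → miss, evict 4, frames {1,7,9}
5 → miss, evict 1, frames {7,9,5}
7 → hit
5 → hit
9 → hit
5 → hit
0 → miss, evict 7, frames {9,5,0}
9 → hit
5 → hit
1 → miss, evict 0, frames {9,5,1}
7 → miss, evict 9, frames {5,1,7}
1 → hit
0 → miss, evict 5, frames {7,1,0}
Hits: 7 of 16 references → 7/16 = 0.4375.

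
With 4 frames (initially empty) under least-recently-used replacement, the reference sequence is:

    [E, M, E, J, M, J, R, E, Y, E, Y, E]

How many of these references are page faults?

E → fault, frames [E]
M → fault, frames [E, M]
E → hit
J → fault, frames [M, E, J]
M → hit
J → hit
R → fault, frames [E, M, J, R]
E → hit
Y → fault, evict M, frames [J, R, E, Y]
E → hit
Y → hit
E → hit
Page faults: 5.

5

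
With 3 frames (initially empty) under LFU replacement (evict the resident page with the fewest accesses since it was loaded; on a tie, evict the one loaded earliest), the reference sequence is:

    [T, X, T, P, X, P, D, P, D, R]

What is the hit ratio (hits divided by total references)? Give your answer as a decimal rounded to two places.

T → miss, frames {T}
X → miss, frames {T,X}
T → hit
P → miss, frames {T,X,P}
X → hit
P → hit
D → miss, evict T, frames {X,P,D}
P → hit
D → hit
R → miss, evict X, frames {P,D,R}
Hits: 5 of 10 references → 5/10 = 0.5000.

0.50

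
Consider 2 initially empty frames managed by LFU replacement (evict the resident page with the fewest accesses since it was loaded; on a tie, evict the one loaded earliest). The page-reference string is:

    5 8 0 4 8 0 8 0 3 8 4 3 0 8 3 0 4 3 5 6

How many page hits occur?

5: miss, frames [5]
8: miss, frames [5, 8]
0: miss, evict 5, frames [8, 0]
4: miss, evict 8, frames [0, 4]
8: miss, evict 0, frames [4, 8]
0: miss, evict 4, frames [8, 0]
8: hit
0: hit
3: miss, evict 8, frames [0, 3]
8: miss, evict 3, frames [0, 8]
4: miss, evict 8, frames [0, 4]
3: miss, evict 4, frames [0, 3]
0: hit
8: miss, evict 3, frames [0, 8]
3: miss, evict 8, frames [0, 3]
0: hit
4: miss, evict 3, frames [0, 4]
3: miss, evict 4, frames [0, 3]
5: miss, evict 3, frames [0, 5]
6: miss, evict 5, frames [0, 6]
Hits: 4.

4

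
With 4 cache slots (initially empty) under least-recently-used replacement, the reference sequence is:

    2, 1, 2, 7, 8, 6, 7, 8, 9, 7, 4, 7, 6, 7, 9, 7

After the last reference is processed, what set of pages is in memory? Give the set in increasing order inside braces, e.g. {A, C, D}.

{4, 6, 7, 9}

2: fault, frames {2}
1: fault, frames {2,1}
2: hit
7: fault, frames {1,2,7}
8: fault, frames {1,2,7,8}
6: fault, evict 1, frames {2,7,8,6}
7: hit
8: hit
9: fault, evict 2, frames {6,7,8,9}
7: hit
4: fault, evict 6, frames {8,9,7,4}
7: hit
6: fault, evict 8, frames {9,4,7,6}
7: hit
9: hit
7: hit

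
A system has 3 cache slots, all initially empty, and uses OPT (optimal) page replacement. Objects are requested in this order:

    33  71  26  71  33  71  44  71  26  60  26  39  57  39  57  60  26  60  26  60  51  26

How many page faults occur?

33 -> miss, frames {33}
71 -> miss, frames {33,71}
26 -> miss, frames {33,71,26}
71 -> hit
33 -> hit
71 -> hit
44 -> miss, evict 33, frames {71,26,44}
71 -> hit
26 -> hit
60 -> miss, evict 44, frames {71,26,60}
26 -> hit
39 -> miss, evict 71, frames {26,60,39}
57 -> miss, evict 26, frames {60,39,57}
39 -> hit
57 -> hit
60 -> hit
26 -> miss, evict 57, frames {60,39,26}
60 -> hit
26 -> hit
60 -> hit
51 -> miss, evict 39, frames {60,26,51}
26 -> hit
Page faults: 9.

9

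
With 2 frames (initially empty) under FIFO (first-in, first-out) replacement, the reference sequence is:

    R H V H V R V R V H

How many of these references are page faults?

5

R: fault, frames (R)
H: fault, frames (R H)
V: fault, evict R, frames (H V)
H: hit
V: hit
R: fault, evict H, frames (V R)
V: hit
R: hit
V: hit
H: fault, evict V, frames (R H)
Page faults: 5.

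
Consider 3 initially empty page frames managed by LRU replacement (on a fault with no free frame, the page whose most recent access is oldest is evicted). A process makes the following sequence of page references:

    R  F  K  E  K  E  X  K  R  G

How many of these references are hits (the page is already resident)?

R: miss, frames (R)
F: miss, frames (R F)
K: miss, frames (R F K)
E: miss, evict R, frames (F K E)
K: hit
E: hit
X: miss, evict F, frames (K E X)
K: hit
R: miss, evict E, frames (X K R)
G: miss, evict X, frames (K R G)
Hits: 3.

3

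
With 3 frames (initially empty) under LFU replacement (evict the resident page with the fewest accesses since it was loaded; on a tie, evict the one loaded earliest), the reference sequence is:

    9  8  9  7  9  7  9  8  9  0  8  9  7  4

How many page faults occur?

9: miss, frames (9)
8: miss, frames (9 8)
9: hit
7: miss, frames (9 8 7)
9: hit
7: hit
9: hit
8: hit
9: hit
0: miss, evict 8, frames (9 7 0)
8: miss, evict 0, frames (9 7 8)
9: hit
7: hit
4: miss, evict 8, frames (9 7 4)
Page faults: 6.

6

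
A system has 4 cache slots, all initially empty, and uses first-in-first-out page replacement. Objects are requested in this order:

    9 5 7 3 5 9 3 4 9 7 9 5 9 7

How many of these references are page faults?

9 → miss, frames {9}
5 → miss, frames {9,5}
7 → miss, frames {9,5,7}
3 → miss, frames {9,5,7,3}
5 → hit
9 → hit
3 → hit
4 → miss, evict 9, frames {5,7,3,4}
9 → miss, evict 5, frames {7,3,4,9}
7 → hit
9 → hit
5 → miss, evict 7, frames {3,4,9,5}
9 → hit
7 → miss, evict 3, frames {4,9,5,7}
Page faults: 8.

8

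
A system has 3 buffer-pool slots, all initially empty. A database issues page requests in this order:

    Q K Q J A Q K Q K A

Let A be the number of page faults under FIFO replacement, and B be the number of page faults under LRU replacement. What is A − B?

Under FIFO: F F . F F F F . . . → 6 faults.
Under LRU: F F . F F . F . . . → 5 faults.
A − B = 6 − 5 = 1.

1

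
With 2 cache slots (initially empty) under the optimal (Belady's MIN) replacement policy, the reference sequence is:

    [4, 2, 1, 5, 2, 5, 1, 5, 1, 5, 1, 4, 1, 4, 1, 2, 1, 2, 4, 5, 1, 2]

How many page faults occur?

4 → miss, frames {4}
2 → miss, frames {4,2}
1 → miss, evict 4, frames {2,1}
5 → miss, evict 1, frames {2,5}
2 → hit
5 → hit
1 → miss, evict 2, frames {5,1}
5 → hit
1 → hit
5 → hit
1 → hit
4 → miss, evict 5, frames {1,4}
1 → hit
4 → hit
1 → hit
2 → miss, evict 4, frames {1,2}
1 → hit
2 → hit
4 → miss, evict 2, frames {1,4}
5 → miss, evict 4, frames {1,5}
1 → hit
2 → miss, evict 5, frames {1,2}
Page faults: 10.

10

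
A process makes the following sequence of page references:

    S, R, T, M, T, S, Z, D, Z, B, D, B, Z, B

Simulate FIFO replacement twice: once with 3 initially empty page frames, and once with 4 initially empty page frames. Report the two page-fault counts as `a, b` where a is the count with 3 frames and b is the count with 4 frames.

3 frames: F F F F . F F F . F . . . . → 8 faults.
4 frames: F F F F . . F F . F . . . . → 7 faults.
7 < 8: adding a frame reduced faults, as is typical.

8, 7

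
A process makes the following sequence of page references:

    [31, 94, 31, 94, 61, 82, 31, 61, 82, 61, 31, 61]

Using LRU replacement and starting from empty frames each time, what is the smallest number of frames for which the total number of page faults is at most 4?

4

f=1: 12 faults
f=2: 8 faults
f=3: 5 faults
f=4: 4 faults
Smallest f with faults ≤ 4 is 4.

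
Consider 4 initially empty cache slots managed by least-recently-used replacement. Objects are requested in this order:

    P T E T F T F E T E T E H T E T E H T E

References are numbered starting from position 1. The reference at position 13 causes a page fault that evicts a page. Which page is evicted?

P

pos 1: P -> miss, frames (P)
pos 2: T -> miss, frames (P T)
pos 3: E -> miss, frames (P T E)
pos 4: T -> hit
pos 5: F -> miss, frames (P E T F)
pos 6: T -> hit
pos 7: F -> hit
pos 8: E -> hit
pos 9: T -> hit
pos 10: E -> hit
pos 11: T -> hit
pos 12: E -> hit
pos 13: H -> miss, evict P, frames (F T E H)
At position 13, page P is evicted.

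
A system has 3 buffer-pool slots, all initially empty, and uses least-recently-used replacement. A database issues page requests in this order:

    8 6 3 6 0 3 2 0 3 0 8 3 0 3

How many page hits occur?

8 → miss, frames {8}
6 → miss, frames {8,6}
3 → miss, frames {8,6,3}
6 → hit
0 → miss, evict 8, frames {3,6,0}
3 → hit
2 → miss, evict 6, frames {0,3,2}
0 → hit
3 → hit
0 → hit
8 → miss, evict 2, frames {3,0,8}
3 → hit
0 → hit
3 → hit
Hits: 8.

8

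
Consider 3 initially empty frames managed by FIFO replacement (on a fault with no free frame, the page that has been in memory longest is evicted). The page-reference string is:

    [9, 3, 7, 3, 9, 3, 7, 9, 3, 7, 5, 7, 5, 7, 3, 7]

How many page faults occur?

9: miss, frames (9)
3: miss, frames (9 3)
7: miss, frames (9 3 7)
3: hit
9: hit
3: hit
7: hit
9: hit
3: hit
7: hit
5: miss, evict 9, frames (3 7 5)
7: hit
5: hit
7: hit
3: hit
7: hit
Page faults: 4.

4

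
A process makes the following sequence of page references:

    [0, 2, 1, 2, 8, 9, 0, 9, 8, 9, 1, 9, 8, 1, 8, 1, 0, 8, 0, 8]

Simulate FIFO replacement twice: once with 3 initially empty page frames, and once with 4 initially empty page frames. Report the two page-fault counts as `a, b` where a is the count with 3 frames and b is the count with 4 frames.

3 frames: F F F . F F F . . . F . F . . . . . . . → 8 faults.
4 frames: F F F . F F F . . . . . . . . . . . . . → 6 faults.
6 < 8: adding a frame reduced faults, as is typical.

8, 6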